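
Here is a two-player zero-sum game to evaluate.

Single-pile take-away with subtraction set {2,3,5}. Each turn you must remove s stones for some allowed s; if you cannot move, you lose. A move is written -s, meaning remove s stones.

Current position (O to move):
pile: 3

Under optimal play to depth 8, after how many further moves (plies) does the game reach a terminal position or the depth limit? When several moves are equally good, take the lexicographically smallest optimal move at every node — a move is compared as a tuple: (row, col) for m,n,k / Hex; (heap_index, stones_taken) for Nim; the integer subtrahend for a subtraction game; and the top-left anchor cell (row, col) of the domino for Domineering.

p1 O@[3]: -2[1]+1* -3[0]+1
p2 X@[1] terminal -1; root [3] d8

PV length from [3]: 1 ply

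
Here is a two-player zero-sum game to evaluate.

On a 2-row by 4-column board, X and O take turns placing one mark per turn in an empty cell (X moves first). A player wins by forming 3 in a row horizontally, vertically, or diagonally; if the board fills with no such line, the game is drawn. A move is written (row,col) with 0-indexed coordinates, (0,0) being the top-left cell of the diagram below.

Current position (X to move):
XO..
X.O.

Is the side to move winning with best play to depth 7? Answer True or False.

X winning at [XO../X.O.]: False

[XO../X.O.] X move#1: (0,2):+0/XOX./X.O.*, (0,3):+0/XO.X/X.O., (1,1):+0/XO../XXO., (1,3):+0/XO../X.OX
[XOX./X.O.] O move#2: (0,3):+0/XOXO/X.O.*, (1,1):+0/XOX./XOO., (1,3):+0/XOX./X.OO
[XOXO/X.O.] X move#3: (1,1):+0/XOXO/XXO.*, (1,3):+0/XOXO/X.OX
[XOXO/XXO.] O move#4: (1,3):+0/XOXO/XXOO*
[XOXO/XXOO] end (terminal +0, X#5); searched XO../X.O. to 7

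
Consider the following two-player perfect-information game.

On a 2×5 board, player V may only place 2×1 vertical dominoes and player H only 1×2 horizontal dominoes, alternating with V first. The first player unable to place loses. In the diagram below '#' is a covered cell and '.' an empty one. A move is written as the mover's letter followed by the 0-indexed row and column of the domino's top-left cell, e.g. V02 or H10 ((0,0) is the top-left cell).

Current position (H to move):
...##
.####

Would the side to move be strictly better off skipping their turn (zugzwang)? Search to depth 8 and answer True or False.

[...##/.####] H move#1: H00:+1/##.##/.####*, H01:-1/.####/.####
[##.##/.####] end (terminal -1, V#2); searched ...##/.#### to 8
suppose H passes — search the same position with V to move:
pass> [...##/.####] V move#1: V00:-1/#..##/#####*
pass> [#..##/#####] H move#2: H01:+1/#####/#####*
pass> [#####/#####] end (terminal -1, V#3); searched ...##/.#### to 8
for H: play +1, pass +1

zugzwang(...##/.####, H) = False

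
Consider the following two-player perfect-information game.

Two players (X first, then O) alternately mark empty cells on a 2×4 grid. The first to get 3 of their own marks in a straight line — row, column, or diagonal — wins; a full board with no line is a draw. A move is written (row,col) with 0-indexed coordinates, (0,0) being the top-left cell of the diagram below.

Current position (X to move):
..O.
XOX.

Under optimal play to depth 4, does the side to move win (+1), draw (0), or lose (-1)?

ply 1, X at ..O./XOX. | (0,0)=+0→X.O./XOX.*; (0,1)=+0→.XO./XOX.; (0,3)=+0→..OX/XOX.; (1,3)=-1→..O./XOXX
ply 2, O at X.O./XOX. | (0,1)=+0→XOO./XOX.*; (0,3)=+0→X.OO/XOX.; (1,3)=+0→X.O./XOXO
ply 3, X at XOO./XOX. | (0,3)=+0→XOOX/XOX.*; (1,3)=-1→XOO./XOXX
ply 4, O at XOOX/XOX. | (1,3)=+0→XOOX/XOXO*
ply 5: XOOX/XOXO is terminal +0 (X); from ..O./XOX. depth 4

value(..O./XOX., X) = 0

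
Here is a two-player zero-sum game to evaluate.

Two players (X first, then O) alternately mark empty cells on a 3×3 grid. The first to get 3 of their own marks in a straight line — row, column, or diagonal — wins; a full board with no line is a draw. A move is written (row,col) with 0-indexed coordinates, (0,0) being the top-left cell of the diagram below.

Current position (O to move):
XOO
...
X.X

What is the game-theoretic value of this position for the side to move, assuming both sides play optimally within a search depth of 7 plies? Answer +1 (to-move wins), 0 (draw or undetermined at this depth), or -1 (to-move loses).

[XOO/.../X.X] O move#1: (1,0):-1/XOO/O../X.X*, (1,1):-1/XOO/.O./X.X, (1,2):-1/XOO/..O/X.X, (2,1):-1/XOO/.../XOX
[XOO/O../X.X] X move#2: (1,1):+1/XOO/OX./X.X*, (1,2):+1/XOO/O.X/X.X, (2,1):+1/XOO/O../XXX
[XOO/OX./X.X] end (terminal -1, O#3); searched XOO/.../X.X to 7

value(XOO/.../X.X, O) = -1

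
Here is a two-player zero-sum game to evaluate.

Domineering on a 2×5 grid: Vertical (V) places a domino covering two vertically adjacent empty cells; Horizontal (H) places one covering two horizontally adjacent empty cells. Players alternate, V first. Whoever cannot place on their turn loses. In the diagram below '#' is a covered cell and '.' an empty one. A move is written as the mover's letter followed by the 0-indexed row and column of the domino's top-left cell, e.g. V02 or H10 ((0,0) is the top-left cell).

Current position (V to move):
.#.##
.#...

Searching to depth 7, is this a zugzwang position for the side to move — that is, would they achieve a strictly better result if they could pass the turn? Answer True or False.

p1 V@[.#.##/.#...]: V00[##.##/##...]-1 V02[.####/.##..]+1*
p2 H@[.####/.##..]: H13[.####/.####]-1*
p3 V@[.####/.####]: V00[#####/#####]+1*
p4 H@[#####/#####] terminal -1; root [.#.##/.#...] d7
suppose V passes — search the same position with H to move:
pass> p1 H@[.#.##/.#...]: H12[.#.##/.###.]-1* H13[.#.##/.#.##]-1
pass> p2 V@[.#.##/.###.]: V00[##.##/####.]+1*
pass> p3 H@[##.##/####.] terminal -1; root [.#.##/.#...] d7
for V: play +1, pass +1

zugzwang(.#.##/.#..., V) = False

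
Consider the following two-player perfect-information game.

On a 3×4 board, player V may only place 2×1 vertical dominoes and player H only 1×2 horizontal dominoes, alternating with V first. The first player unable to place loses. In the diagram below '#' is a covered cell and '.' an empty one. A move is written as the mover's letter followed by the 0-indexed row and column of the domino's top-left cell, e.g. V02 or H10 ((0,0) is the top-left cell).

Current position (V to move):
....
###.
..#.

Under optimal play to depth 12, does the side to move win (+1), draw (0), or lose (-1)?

value(..../###./..#., V) = -1

[..../###./..#.] V move#1: V03:-1/...#/####/..#.*, V13:-1/..../####/..##
[...#/####/..#.] H move#2: H00:+1/##.#/####/..#.*, H01:+1/.###/####/..#., H20:+1/...#/####/###.
[##.#/####/..#.] end (terminal -1, V#3); searched ..../###./..#. to 12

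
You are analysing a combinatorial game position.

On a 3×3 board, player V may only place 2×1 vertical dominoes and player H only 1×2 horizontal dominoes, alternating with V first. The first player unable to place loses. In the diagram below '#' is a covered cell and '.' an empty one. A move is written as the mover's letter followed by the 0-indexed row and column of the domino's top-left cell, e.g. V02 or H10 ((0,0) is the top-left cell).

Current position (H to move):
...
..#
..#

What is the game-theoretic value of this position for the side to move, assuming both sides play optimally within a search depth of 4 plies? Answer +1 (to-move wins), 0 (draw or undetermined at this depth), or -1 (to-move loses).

p1 H@[.../..#/..#]: H00[##./..#/..#]-1 H01[.##/..#/..#]-1 H10[.../###/..#]+1* H20[.../..#/###]-1
p2 V@[.../###/..#] terminal -1; root [.../..#/..#] d4

value(.../..#/..#, H) = +1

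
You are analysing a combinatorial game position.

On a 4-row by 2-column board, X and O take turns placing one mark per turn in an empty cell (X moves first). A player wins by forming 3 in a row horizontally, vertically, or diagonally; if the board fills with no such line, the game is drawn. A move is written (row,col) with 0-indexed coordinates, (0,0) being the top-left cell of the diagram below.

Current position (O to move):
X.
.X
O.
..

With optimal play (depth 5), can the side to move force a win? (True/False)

[X./.X/O./..] O move#1: (0,1):+0/XO/.X/O./..*, (1,0):+0/X./OX/O./.., (2,1):+0/X./.X/OO/.., (3,0):+0/X./.X/O./O., (3,1):+0/X./.X/O./.O
[XO/.X/O./..] X move#2: (1,0):+0/XO/XX/O./..*, (2,1):+0/XO/.X/OX/.., (3,0):+0/XO/.X/O./X., (3,1):+0/XO/.X/O./.X
[XO/XX/O./..] O move#3: (2,1):+0/XO/XX/OO/..*, (3,0):+0/XO/XX/O./O., (3,1):+0/XO/XX/O./.O
[XO/XX/OO/..] X move#4: (3,0):+0/XO/XX/OO/X.*, (3,1):+0/XO/XX/OO/.X
[XO/XX/OO/X.] O move#5: (3,1):+0/XO/XX/OO/XO*
[XO/XX/OO/XO] end (terminal +0, X#6); searched X./.X/O./.. to 5

O winning at [X./.X/O./..]: False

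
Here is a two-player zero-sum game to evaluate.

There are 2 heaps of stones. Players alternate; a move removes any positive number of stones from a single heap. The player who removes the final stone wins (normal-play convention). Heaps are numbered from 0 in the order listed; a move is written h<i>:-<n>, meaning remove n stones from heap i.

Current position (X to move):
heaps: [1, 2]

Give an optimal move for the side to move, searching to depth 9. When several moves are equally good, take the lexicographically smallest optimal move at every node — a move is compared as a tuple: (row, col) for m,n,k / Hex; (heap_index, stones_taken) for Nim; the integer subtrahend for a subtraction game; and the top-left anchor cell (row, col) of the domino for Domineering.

X's best at [(1,2)]: h1:-1

[(1,2)] X move#1: h0:-1:-1/(0,2), h1:-1:+1/(1,1)*, h1:-2:-1/(1,0)
[(1,1)] O move#2: h0:-1:-1/(0,1)*, h1:-1:-1/(1,0)
[(0,1)] X move#3: h1:-1:+1/(0,0)*
[(0,0)] end (terminal -1, O#4); searched (1,2) to 9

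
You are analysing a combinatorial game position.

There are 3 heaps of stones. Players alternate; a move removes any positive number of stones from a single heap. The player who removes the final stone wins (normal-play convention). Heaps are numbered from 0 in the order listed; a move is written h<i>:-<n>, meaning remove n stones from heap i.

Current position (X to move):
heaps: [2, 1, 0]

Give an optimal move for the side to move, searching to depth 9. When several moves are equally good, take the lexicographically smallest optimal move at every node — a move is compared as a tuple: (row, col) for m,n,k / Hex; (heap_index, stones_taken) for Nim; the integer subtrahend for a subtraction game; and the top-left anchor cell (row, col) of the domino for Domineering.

X's best at [(2,1,0)]: h0:-1

p1 X@[(2,1,0)]: h0:-1[(1,1,0)]+1* h0:-2[(0,1,0)]-1 h1:-1[(2,0,0)]-1
p2 O@[(1,1,0)]: h0:-1[(0,1,0)]-1* h1:-1[(1,0,0)]-1
p3 X@[(0,1,0)]: h1:-1[(0,0,0)]+1*
p4 O@[(0,0,0)] terminal -1; root [(2,1,0)] d9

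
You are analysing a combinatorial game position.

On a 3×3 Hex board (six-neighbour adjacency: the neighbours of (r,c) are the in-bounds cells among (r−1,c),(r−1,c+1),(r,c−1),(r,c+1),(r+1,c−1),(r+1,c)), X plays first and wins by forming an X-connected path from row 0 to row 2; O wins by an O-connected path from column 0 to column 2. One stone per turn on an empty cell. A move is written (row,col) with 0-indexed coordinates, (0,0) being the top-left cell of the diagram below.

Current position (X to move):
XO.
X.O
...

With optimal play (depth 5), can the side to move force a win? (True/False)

X winning at [XO./X.O/...]: True

ply 1, X at XO./X.O/... | (0,2)=-1→XOX/X.O/...; (1,1)=+1→XO./XXO/...*; (2,0)=+1→XO./X.O/X..; (2,1)=+1→XO./X.O/.X.; (2,2)=-1→XO./X.O/..X
ply 2, O at XO./XXO/... | (0,2)=-1→XOO/XXO/...*; (2,0)=-1→XO./XXO/O..; (2,1)=-1→XO./XXO/.O.; (2,2)=-1→XO./XXO/..O
ply 3, X at XOO/XXO/... | (2,0)=+1→XOO/XXO/X..*; (2,1)=+1→XOO/XXO/.X.; (2,2)=+1→XOO/XXO/..X
ply 4: XOO/XXO/X.. is terminal -1 (O); from XO./X.O/... depth 5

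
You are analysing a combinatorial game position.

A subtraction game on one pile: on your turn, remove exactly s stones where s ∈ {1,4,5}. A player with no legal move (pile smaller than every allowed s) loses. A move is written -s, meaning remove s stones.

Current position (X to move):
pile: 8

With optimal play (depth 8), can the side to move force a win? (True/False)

X winning at [8]: False

ply 1, X at 8 | -1=-1→7*; -4=-1→4; -5=-1→3
ply 2, O at 7 | -1=-1→6; -4=-1→3; -5=+1→2*
ply 3, X at 2 | -1=-1→1*
ply 4, O at 1 | -1=+1→0*
ply 5: 0 is terminal -1 (X); from 8 depth 8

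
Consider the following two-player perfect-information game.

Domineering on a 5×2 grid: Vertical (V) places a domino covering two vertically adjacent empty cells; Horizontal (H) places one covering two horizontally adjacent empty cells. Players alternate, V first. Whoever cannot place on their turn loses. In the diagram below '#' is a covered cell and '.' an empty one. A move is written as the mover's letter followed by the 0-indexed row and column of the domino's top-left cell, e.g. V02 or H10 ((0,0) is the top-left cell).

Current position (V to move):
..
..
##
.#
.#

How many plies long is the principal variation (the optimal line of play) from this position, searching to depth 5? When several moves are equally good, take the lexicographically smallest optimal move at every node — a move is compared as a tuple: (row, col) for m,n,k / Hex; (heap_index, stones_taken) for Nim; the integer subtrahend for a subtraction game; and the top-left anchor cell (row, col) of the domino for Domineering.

PV length from [../../##/.#/.#]: 1 ply

[../../##/.#/.#] V move#1: V00:+1/#./#./##/.#/.#*, V01:+1/.#/.#/##/.#/.#, V30:-1/../../##/##/##
[#./#./##/.#/.#] end (terminal -1, H#2); searched ../../##/.#/.# to 5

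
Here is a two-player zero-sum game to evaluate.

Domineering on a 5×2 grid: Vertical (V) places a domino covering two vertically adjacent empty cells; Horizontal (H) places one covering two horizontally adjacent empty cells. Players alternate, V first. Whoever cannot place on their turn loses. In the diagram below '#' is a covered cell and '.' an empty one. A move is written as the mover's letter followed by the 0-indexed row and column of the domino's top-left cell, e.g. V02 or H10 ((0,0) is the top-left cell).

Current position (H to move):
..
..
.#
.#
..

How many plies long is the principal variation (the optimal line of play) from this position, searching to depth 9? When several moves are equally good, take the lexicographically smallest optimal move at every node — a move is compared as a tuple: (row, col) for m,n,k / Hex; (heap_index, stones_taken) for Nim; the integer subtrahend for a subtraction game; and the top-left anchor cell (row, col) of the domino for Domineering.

[../../.#/.#/..] H move#1: H00:+1/##/../.#/.#/..*, H10:+1/../##/.#/.#/.., H40:-1/../../.#/.#/##
[##/../.#/.#/..] V move#2: V10:-1/##/#./##/.#/..*, V20:-1/##/../##/##/.., V30:-1/##/../.#/##/#.
[##/#./##/.#/..] H move#3: H40:+1/##/#./##/.#/##*
[##/#./##/.#/##] end (terminal -1, V#4); searched ../../.#/.#/.. to 9

PV length from [../../.#/.#/..]: 3 plies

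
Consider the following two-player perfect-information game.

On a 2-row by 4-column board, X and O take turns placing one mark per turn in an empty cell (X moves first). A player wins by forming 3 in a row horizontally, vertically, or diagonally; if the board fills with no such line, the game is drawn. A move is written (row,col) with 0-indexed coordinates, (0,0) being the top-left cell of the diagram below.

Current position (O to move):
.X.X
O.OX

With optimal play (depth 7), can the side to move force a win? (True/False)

ply 1, O at .X.X/O.OX | (0,0)=-1→OX.X/O.OX; (0,2)=+0→.XOX/O.OX; (1,1)=+1→.X.X/OOOX*
ply 2: .X.X/OOOX is terminal -1 (X); from .X.X/O.OX depth 7

O winning at [.X.X/O.OX]: True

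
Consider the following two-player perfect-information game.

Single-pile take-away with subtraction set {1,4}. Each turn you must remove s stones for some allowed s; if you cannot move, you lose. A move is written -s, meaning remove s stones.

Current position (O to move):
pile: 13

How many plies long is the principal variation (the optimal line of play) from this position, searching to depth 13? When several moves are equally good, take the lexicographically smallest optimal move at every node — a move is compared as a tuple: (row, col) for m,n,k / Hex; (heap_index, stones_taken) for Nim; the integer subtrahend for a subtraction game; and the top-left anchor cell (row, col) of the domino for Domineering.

ply 1, O at 13 | -1=+1→12*; -4=-1→9
ply 2, X at 12 | -1=-1→11*; -4=-1→8
ply 3, O at 11 | -1=+1→10*; -4=+1→7
ply 4, X at 10 | -1=-1→9*; -4=-1→6
ply 5, O at 9 | -1=-1→8; -4=+1→5*
ply 6, X at 5 | -1=-1→4*; -4=-1→1
ply 7, O at 4 | -1=-1→3; -4=+1→0*
ply 8: 0 is terminal -1 (X); from 13 depth 13

PV length from [13]: 7 plies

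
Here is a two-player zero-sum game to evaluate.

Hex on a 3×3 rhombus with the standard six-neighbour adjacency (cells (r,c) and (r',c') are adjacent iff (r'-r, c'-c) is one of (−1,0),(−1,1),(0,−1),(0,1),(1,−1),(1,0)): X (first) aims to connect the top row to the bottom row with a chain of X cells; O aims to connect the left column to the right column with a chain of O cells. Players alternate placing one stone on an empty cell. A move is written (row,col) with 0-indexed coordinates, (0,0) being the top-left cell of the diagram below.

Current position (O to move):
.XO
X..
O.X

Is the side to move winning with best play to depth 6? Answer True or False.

O winning at [.XO/X../O.X]: True

p1 O@[.XO/X../O.X]: (0,0)[OXO/X../O.X]-1 (1,1)[.XO/XO./O.X]+1* (1,2)[.XO/X.O/O.X]+1 (2,1)[.XO/X../OOX]+1
p2 X@[.XO/XO./O.X] terminal -1; root [.XO/X../O.X] d6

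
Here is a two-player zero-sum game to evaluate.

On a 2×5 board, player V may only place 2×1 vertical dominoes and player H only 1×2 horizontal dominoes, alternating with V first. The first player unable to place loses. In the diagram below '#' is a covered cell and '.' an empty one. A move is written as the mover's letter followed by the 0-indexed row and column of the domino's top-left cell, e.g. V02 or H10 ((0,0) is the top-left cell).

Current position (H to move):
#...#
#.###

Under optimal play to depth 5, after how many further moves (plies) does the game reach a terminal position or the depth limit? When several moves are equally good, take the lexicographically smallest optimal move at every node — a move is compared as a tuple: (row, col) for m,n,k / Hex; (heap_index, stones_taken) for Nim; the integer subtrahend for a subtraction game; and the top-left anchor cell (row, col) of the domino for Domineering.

PV length from [#...#/#.###]: 1 ply

ply 1, H at #...#/#.### | H01=+1→###.#/#.###*; H02=-1→#.###/#.###
ply 2: ###.#/#.### is terminal -1 (V); from #...#/#.### depth 5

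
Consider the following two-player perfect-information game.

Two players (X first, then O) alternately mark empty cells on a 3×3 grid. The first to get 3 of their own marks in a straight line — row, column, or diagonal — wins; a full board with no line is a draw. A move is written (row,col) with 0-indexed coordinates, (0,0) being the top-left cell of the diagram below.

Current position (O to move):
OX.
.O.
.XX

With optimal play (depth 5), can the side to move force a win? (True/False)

O winning at [OX./.O./.XX]: True

ply 1, O at OX./.O./.XX | (0,2)=-1→OXO/.O./.XX; (1,0)=-1→OX./OO./.XX; (1,2)=-1→OX./.OO/.XX; (2,0)=+1→OX./.O./OXX*
ply 2, X at OX./.O./OXX | (0,2)=-1→OXX/.O./OXX*; (1,0)=-1→OX./XO./OXX; (1,2)=-1→OX./.OX/OXX
ply 3, O at OXX/.O./OXX | (1,0)=+1→OXX/OO./OXX*; (1,2)=+0→OXX/.OO/OXX
ply 4: OXX/OO./OXX is terminal -1 (X); from OX./.O./.XX depth 5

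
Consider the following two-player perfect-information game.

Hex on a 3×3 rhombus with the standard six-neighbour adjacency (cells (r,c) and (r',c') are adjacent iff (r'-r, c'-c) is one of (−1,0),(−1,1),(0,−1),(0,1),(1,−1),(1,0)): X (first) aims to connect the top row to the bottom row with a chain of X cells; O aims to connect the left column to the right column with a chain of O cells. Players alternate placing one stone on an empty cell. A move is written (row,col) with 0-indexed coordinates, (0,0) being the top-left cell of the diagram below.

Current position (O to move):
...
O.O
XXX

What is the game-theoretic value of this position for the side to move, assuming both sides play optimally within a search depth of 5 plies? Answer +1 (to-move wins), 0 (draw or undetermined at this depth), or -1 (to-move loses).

value(.../O.O/XXX, O) = +1

p1 O@[.../O.O/XXX]: (0,0)[O../O.O/XXX]-1 (0,1)[.O./O.O/XXX]+1* (0,2)[..O/O.O/XXX]+1 (1,1)[.../OOO/XXX]+1
p2 X@[.O./O.O/XXX]: (0,0)[XO./O.O/XXX]-1* (0,2)[.OX/O.O/XXX]-1 (1,1)[.O./OXO/XXX]-1
p3 O@[XO./O.O/XXX]: (0,2)[XOO/O.O/XXX]+1* (1,1)[XO./OOO/XXX]+1
p4 X@[XOO/O.O/XXX] terminal -1; root [.../O.O/XXX] d5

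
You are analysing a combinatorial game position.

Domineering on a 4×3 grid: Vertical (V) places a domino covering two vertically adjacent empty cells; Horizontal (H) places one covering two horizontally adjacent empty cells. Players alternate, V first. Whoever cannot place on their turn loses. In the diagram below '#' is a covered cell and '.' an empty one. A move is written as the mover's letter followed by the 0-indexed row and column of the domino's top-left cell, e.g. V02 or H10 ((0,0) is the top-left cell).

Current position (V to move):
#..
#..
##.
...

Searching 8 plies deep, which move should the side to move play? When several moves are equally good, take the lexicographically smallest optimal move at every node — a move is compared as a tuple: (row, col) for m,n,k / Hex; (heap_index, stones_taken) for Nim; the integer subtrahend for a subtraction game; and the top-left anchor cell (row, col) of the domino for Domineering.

ply 1, V at #../#../##./... | V01=+1→##./##./##./...*; V02=+1→#.#/#.#/##./...; V12=-1→#../#.#/###/...; V22=-1→#../#../###/..#
ply 2, H at ##./##./##./... | H30=-1→##./##./##./##.*; H31=-1→##./##./##./.##
ply 3, V at ##./##./##./##. | V02=+1→###/###/##./##.*; V12=+1→##./###/###/##.; V22=+1→##./##./###/###
ply 4: ###/###/##./##. is terminal -1 (H); from #../#../##./... depth 8

V's best at [#../#../##./...]: V01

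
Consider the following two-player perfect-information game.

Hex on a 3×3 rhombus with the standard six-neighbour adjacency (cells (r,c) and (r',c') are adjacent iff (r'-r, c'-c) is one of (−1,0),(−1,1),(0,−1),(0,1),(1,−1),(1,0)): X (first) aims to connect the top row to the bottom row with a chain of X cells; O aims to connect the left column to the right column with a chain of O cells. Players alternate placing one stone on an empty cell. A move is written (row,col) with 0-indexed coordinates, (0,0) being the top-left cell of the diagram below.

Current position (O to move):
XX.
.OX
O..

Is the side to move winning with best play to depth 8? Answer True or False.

p1 O@[XX./.OX/O..]: (0,2)[XXO/.OX/O..]+1* (1,0)[XX./OOX/O..]-1 (2,1)[XX./.OX/OO.]+1 (2,2)[XX./.OX/O.O]+1
p2 X@[XXO/.OX/O..] terminal -1; root [XX./.OX/O..] d8

O winning at [XX./.OX/O..]: True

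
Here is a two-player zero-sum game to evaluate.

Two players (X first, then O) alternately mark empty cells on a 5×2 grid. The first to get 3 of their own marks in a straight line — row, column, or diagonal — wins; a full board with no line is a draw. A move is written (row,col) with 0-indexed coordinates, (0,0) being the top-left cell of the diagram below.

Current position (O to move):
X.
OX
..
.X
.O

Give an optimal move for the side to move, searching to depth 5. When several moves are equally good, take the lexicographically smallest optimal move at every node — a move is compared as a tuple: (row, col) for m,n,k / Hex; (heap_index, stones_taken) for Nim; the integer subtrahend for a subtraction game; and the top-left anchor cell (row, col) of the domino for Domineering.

O's best at [X./OX/../.X/.O]: (2,1)

ply 1, O at X./OX/../.X/.O | (0,1)=-1→XO/OX/../.X/.O; (2,0)=-1→X./OX/O./.X/.O; (2,1)=+0→X./OX/.O/.X/.O*; (3,0)=-1→X./OX/../OX/.O; (4,0)=-1→X./OX/../.X/OO
ply 2, X at X./OX/.O/.X/.O | (0,1)=+0→XX/OX/.O/.X/.O*; (2,0)=+0→X./OX/XO/.X/.O; (3,0)=+0→X./OX/.O/XX/.O; (4,0)=+0→X./OX/.O/.X/XO
ply 3, O at XX/OX/.O/.X/.O | (2,0)=+0→XX/OX/OO/.X/.O*; (3,0)=+0→XX/OX/.O/OX/.O; (4,0)=+0→XX/OX/.O/.X/OO
ply 4, X at XX/OX/OO/.X/.O | (3,0)=+0→XX/OX/OO/XX/.O*; (4,0)=-1→XX/OX/OO/.X/XO
ply 5, O at XX/OX/OO/XX/.O | (4,0)=+0→XX/OX/OO/XX/OO*
ply 6: XX/OX/OO/XX/OO is terminal +0 (X); from X./OX/../.X/.O depth 5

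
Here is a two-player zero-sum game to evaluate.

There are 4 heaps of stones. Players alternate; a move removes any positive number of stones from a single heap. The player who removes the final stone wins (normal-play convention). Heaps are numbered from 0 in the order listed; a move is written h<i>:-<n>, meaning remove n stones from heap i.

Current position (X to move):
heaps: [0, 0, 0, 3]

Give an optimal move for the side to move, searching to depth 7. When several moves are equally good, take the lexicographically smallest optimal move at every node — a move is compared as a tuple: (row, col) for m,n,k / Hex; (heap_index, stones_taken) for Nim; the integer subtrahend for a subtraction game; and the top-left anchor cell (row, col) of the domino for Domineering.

[(0,0,0,3)] X move#1: h3:-1:-1/(0,0,0,2), h3:-2:-1/(0,0,0,1), h3:-3:+1/(0,0,0,0)*
[(0,0,0,0)] end (terminal -1, O#2); searched (0,0,0,3) to 7

X's best at [(0,0,0,3)]: h3:-3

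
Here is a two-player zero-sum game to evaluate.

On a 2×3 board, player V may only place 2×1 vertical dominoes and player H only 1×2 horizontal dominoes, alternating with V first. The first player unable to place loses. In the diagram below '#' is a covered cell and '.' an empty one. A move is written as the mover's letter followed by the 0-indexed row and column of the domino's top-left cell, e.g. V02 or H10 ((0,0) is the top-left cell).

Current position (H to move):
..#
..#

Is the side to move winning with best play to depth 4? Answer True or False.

H winning at [..#/..#]: True

ply 1, H at ..#/..# | H00=+1→###/..#*; H10=+1→..#/###
ply 2: ###/..# is terminal -1 (V); from ..#/..# depth 4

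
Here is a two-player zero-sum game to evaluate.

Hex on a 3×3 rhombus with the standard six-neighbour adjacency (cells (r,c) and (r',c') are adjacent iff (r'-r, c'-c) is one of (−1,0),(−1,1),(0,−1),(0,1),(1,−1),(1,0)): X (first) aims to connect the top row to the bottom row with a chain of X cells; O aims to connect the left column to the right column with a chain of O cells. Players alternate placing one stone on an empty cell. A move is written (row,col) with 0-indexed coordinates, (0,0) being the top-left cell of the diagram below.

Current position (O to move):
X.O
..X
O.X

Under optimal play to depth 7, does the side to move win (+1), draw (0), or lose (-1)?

ply 1, O at X.O/..X/O.X | (0,1)=+1→XOO/..X/O.X*; (1,0)=+1→X.O/O.X/O.X; (1,1)=+1→X.O/.OX/O.X; (2,1)=-1→X.O/..X/OOX
ply 2, X at XOO/..X/O.X | (1,0)=-1→XOO/X.X/O.X*; (1,1)=-1→XOO/.XX/O.X; (2,1)=-1→XOO/..X/OXX
ply 3, O at XOO/X.X/O.X | (1,1)=+1→XOO/XOX/O.X*; (2,1)=-1→XOO/X.X/OOX
ply 4: XOO/XOX/O.X is terminal -1 (X); from X.O/..X/O.X depth 7

value(X.O/..X/O.X, O) = +1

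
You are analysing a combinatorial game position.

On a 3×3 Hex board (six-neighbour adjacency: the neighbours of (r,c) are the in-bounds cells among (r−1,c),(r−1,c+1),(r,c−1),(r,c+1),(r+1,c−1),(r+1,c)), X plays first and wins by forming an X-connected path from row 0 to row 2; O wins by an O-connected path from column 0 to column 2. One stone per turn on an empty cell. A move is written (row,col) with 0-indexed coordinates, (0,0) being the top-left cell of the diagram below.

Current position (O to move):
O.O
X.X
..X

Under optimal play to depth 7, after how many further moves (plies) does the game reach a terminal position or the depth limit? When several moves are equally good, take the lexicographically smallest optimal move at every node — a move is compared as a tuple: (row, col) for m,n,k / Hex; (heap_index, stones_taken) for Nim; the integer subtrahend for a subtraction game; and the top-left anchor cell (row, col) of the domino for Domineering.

PV length from [O.O/X.X/..X]: 1 ply

ply 1, O at O.O/X.X/..X | (0,1)=+1→OOO/X.X/..X*; (1,1)=+1→O.O/XOX/..X; (2,0)=+1→O.O/X.X/O.X; (2,1)=-1→O.O/X.X/.OX
ply 2: OOO/X.X/..X is terminal -1 (X); from O.O/X.X/..X depth 7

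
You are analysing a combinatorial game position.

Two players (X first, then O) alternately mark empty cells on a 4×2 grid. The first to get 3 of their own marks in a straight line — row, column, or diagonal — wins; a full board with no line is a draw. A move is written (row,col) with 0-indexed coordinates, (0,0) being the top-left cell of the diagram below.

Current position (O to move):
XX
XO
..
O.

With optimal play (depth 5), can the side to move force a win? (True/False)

O winning at [XX/XO/../O.]: False

ply 1, O at XX/XO/../O. | (2,0)=+0→XX/XO/O./O.*; (2,1)=-1→XX/XO/.O/O.; (3,1)=-1→XX/XO/../OO
ply 2, X at XX/XO/O./O. | (2,1)=+0→XX/XO/OX/O.*; (3,1)=+0→XX/XO/O./OX
ply 3, O at XX/XO/OX/O. | (3,1)=+0→XX/XO/OX/OO*
ply 4: XX/XO/OX/OO is terminal +0 (X); from XX/XO/../O. depth 5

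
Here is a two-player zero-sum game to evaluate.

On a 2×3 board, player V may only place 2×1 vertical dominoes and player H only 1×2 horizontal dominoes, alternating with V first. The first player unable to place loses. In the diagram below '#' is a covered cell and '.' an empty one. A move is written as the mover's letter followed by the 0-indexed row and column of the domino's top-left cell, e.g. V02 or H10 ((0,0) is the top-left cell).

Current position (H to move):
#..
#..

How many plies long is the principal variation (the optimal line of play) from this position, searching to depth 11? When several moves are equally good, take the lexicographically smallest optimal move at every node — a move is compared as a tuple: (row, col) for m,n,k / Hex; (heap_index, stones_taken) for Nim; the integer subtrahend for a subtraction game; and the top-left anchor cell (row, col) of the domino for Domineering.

PV length from [#../#..]: 1 ply

p1 H@[#../#..]: H01[###/#..]+1* H11[#../###]+1
p2 V@[###/#..] terminal -1; root [#../#..] d11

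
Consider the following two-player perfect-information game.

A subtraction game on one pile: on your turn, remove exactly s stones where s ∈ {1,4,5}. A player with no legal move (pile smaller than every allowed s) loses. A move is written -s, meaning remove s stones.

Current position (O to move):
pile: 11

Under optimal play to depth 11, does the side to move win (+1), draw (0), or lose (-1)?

value(11, O) = +1

ply 1, O at 11 | -1=+1→10*; -4=-1→7; -5=-1→6
ply 2, X at 10 | -1=-1→9*; -4=-1→6; -5=-1→5
ply 3, O at 9 | -1=+1→8*; -4=-1→5; -5=-1→4
ply 4, X at 8 | -1=-1→7*; -4=-1→4; -5=-1→3
ply 5, O at 7 | -1=-1→6; -4=-1→3; -5=+1→2*
ply 6, X at 2 | -1=-1→1*
ply 7, O at 1 | -1=+1→0*
ply 8: 0 is terminal -1 (X); from 11 depth 11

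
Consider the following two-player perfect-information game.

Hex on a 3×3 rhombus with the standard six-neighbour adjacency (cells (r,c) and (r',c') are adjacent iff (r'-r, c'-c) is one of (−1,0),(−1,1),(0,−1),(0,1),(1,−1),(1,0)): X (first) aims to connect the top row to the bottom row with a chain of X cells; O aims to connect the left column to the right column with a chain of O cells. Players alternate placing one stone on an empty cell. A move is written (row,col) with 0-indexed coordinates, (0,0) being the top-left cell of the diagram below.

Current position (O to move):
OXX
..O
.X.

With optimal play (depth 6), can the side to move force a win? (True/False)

p1 O@[OXX/..O/.X.]: (1,0)[OXX/O.O/.X.]-1 (1,1)[OXX/.OO/.X.]+1* (2,0)[OXX/..O/OX.]-1 (2,2)[OXX/..O/.XO]-1
p2 X@[OXX/.OO/.X.]: (1,0)[OXX/XOO/.X.]-1* (2,0)[OXX/.OO/XX.]-1 (2,2)[OXX/.OO/.XX]-1
p3 O@[OXX/XOO/.X.]: (2,0)[OXX/XOO/OX.]+1* (2,2)[OXX/XOO/.XO]-1
p4 X@[OXX/XOO/OX.] terminal -1; root [OXX/..O/.X.] d6

O winning at [OXX/..O/.X.]: True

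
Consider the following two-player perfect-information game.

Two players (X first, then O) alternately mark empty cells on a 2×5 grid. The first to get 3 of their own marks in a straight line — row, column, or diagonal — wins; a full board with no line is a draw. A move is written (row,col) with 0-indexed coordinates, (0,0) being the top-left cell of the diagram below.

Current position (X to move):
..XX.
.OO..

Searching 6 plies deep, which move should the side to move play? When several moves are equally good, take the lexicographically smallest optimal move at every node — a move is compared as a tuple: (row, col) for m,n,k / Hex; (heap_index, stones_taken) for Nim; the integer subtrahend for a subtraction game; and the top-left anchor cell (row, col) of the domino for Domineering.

X's best at [..XX./.OO..]: (0,1)

[..XX./.OO..] X move#1: (0,0):-1/X.XX./.OO.., (0,1):+1/.XXX./.OO..*, (0,4):+1/..XXX/.OO.., (1,0):-1/..XX./XOO.., (1,3):-1/..XX./.OOX., (1,4):-1/..XX./.OO.X
[.XXX./.OO..] end (terminal -1, O#2); searched ..XX./.OO.. to 6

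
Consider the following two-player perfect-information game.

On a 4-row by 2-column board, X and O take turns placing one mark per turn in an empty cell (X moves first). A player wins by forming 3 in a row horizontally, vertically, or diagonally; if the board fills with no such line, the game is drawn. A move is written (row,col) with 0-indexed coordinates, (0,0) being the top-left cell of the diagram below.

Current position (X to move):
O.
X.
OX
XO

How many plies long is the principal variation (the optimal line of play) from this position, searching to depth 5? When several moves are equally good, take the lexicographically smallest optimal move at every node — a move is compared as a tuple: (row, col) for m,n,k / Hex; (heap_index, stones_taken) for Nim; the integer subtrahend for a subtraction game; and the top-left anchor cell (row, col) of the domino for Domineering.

PV length from [O./X./OX/XO]: 2 plies

[O./X./OX/XO] X move#1: (0,1):+0/OX/X./OX/XO*, (1,1):+0/O./XX/OX/XO
[OX/X./OX/XO] O move#2: (1,1):+0/OX/XO/OX/XO*
[OX/XO/OX/XO] end (terminal +0, X#3); searched O./X./OX/XO to 5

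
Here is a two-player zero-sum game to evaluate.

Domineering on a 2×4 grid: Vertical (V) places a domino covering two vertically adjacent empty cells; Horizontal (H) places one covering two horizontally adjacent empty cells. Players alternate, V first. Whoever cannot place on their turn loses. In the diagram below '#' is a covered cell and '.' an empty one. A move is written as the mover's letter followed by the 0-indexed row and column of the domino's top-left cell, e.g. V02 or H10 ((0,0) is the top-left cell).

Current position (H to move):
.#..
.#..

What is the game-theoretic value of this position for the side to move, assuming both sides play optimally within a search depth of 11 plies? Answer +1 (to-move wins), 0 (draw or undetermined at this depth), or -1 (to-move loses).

[.#../.#..] H move#1: H02:+1/.###/.#..*, H12:+1/.#../.###
[.###/.#..] V move#2: V00:-1/####/##..*
[####/##..] H move#3: H12:+1/####/####*
[####/####] end (terminal -1, V#4); searched .#../.#.. to 11

value(.#../.#.., H) = +1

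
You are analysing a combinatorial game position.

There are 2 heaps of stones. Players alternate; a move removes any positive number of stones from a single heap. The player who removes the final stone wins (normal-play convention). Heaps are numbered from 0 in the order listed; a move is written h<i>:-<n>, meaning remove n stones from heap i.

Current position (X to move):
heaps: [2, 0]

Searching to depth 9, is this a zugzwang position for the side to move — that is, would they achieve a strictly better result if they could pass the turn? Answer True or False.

[(2,0)] X move#1: h0:-1:-1/(1,0), h0:-2:+1/(0,0)*
[(0,0)] end (terminal -1, O#2); searched (2,0) to 9
suppose X passes — search the same position with O to move:
pass> [(2,0)] O move#1: h0:-1:-1/(1,0), h0:-2:+1/(0,0)*
pass> [(0,0)] end (terminal -1, X#2); searched (2,0) to 9
for X: play +1, pass -1

zugzwang((2,0), X) = False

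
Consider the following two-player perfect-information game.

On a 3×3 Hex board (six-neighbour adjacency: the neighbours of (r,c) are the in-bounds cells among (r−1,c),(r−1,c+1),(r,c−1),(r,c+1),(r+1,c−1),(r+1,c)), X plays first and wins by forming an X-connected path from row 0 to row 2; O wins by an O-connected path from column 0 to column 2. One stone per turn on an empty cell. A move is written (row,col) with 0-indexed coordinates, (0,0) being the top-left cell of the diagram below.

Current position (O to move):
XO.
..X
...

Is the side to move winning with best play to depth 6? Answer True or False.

ply 1, O at XO./..X/... | (0,2)=-1→XOO/..X/...*; (1,0)=-1→XO./O.X/...; (1,1)=-1→XO./.OX/...; (2,0)=-1→XO./..X/O..; (2,1)=-1→XO./..X/.O.; (2,2)=-1→XO./..X/..O
ply 2, X at XOO/..X/... | (1,0)=+1→XOO/X.X/...*; (1,1)=-1→XOO/.XX/...; (2,0)=-1→XOO/..X/X..; (2,1)=-1→XOO/..X/.X.; (2,2)=-1→XOO/..X/..X
ply 3, O at XOO/X.X/... | (1,1)=-1→XOO/XOX/...*; (2,0)=-1→XOO/X.X/O..; (2,1)=-1→XOO/X.X/.O.; (2,2)=-1→XOO/X.X/..O
ply 4, X at XOO/XOX/... | (2,0)=+1→XOO/XOX/X..*; (2,1)=-1→XOO/XOX/.X.; (2,2)=-1→XOO/XOX/..X
ply 5: XOO/XOX/X.. is terminal -1 (O); from XO./..X/... depth 6

O winning at [XO./..X/...]: False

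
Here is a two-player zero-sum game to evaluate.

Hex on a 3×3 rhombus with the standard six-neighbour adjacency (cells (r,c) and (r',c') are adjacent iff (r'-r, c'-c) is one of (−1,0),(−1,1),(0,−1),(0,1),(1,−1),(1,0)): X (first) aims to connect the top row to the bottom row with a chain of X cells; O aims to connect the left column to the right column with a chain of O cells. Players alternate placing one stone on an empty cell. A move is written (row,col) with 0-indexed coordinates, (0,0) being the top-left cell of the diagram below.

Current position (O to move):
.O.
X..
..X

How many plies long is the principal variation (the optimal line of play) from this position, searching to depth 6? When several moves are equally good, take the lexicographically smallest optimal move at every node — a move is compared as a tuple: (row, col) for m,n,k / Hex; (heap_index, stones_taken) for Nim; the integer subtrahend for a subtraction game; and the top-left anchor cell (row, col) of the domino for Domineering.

PV length from [.O./X../..X]: 5 plies

ply 1, O at .O./X../..X | (0,0)=-1→OO./X../..X; (0,2)=-1→.OO/X../..X; (1,1)=+1→.O./XO./..X*; (1,2)=-1→.O./X.O/..X; (2,0)=-1→.O./X../O.X; (2,1)=-1→.O./X../.OX
ply 2, X at .O./XO./..X | (0,0)=-1→XO./XO./..X*; (0,2)=-1→.OX/XO./..X; (1,2)=-1→.O./XOX/..X; (2,0)=-1→.O./XO./X.X; (2,1)=-1→.O./XO./.XX
ply 3, O at XO./XO./..X | (0,2)=-1→XOO/XO./..X; (1,2)=-1→XO./XOO/..X; (2,0)=+1→XO./XO./O.X*; (2,1)=-1→XO./XO./.OX
ply 4, X at XO./XO./O.X | (0,2)=-1→XOX/XO./O.X*; (1,2)=-1→XO./XOX/O.X; (2,1)=-1→XO./XO./OXX
ply 5, O at XOX/XO./O.X | (1,2)=+1→XOX/XOO/O.X*; (2,1)=-1→XOX/XO./OOX
ply 6: XOX/XOO/O.X is terminal -1 (X); from .O./X../..X depth 6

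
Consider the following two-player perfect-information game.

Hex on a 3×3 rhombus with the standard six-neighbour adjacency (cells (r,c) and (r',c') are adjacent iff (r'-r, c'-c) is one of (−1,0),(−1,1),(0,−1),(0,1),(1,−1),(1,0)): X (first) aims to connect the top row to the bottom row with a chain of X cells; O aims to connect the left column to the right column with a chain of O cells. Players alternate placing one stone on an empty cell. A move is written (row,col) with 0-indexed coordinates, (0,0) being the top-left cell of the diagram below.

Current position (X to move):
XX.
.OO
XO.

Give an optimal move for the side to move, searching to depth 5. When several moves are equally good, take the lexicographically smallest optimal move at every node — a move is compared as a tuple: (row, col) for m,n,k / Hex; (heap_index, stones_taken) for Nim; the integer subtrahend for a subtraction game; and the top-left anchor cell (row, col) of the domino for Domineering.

X's best at [XX./.OO/XO.]: (1,0)

[XX./.OO/XO.] X move#1: (0,2):-1/XXX/.OO/XO., (1,0):+1/XX./XOO/XO.*, (2,2):-1/XX./.OO/XOX
[XX./XOO/XO.] end (terminal -1, O#2); searched XX./.OO/XO. to 5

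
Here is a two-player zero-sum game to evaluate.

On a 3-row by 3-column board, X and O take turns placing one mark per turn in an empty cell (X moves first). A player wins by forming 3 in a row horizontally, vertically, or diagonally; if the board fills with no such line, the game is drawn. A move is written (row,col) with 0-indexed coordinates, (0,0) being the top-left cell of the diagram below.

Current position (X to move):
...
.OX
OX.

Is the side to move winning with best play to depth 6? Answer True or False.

[.../.OX/OX.] X move#1: (0,0):-1/X../.OX/OX., (0,1):-1/.X./.OX/OX., (0,2):+0/..X/.OX/OX.*, (1,0):-1/.../XOX/OX., (2,2):-1/.../.OX/OXX
[..X/.OX/OX.] O move#2: (0,0):-1/O.X/.OX/OX., (0,1):-1/.OX/.OX/OX., (1,0):-1/..X/OOX/OX., (2,2):+0/..X/.OX/OXO*
[..X/.OX/OXO] X move#3: (0,0):+0/X.X/.OX/OXO*, (0,1):-1/.XX/.OX/OXO, (1,0):-1/..X/XOX/OXO
[X.X/.OX/OXO] O move#4: (0,1):+0/XOX/.OX/OXO*, (1,0):-1/X.X/OOX/OXO
[XOX/.OX/OXO] X move#5: (1,0):+0/XOX/XOX/OXO*
[XOX/XOX/OXO] end (terminal +0, O#6); searched .../.OX/OX. to 6

X winning at [.../.OX/OX.]: False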